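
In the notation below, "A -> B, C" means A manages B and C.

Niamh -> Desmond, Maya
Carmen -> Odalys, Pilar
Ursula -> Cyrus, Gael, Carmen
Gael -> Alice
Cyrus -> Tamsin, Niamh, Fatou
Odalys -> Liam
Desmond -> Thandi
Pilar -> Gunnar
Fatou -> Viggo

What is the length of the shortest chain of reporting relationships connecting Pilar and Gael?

Pilar is 2 levels below Ursula, and Gael is 1 level below Ursula (their lowest common manager). The shortest path runs up from Pilar to Ursula and back down to Gael: 2 + 1 = 3 links.

3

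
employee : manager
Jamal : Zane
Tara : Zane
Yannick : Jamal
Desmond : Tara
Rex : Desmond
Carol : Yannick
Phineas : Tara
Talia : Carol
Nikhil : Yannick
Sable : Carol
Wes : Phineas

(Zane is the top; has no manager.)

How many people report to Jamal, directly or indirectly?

5

Jamal directly manages Yannick. Under Yannick: Nikhil, Carol, Sable, Talia (4). That's 5 in total.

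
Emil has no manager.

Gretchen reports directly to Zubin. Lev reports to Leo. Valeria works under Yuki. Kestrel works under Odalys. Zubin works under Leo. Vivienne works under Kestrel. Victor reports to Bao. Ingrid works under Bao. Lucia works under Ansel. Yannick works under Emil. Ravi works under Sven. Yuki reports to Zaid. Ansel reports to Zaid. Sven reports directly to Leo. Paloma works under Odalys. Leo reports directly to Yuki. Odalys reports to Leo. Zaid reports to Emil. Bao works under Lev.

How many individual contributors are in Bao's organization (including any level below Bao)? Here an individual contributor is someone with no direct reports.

The people in Bao's organization with no one reporting to them are Victor, Ingrid. That is 2.

2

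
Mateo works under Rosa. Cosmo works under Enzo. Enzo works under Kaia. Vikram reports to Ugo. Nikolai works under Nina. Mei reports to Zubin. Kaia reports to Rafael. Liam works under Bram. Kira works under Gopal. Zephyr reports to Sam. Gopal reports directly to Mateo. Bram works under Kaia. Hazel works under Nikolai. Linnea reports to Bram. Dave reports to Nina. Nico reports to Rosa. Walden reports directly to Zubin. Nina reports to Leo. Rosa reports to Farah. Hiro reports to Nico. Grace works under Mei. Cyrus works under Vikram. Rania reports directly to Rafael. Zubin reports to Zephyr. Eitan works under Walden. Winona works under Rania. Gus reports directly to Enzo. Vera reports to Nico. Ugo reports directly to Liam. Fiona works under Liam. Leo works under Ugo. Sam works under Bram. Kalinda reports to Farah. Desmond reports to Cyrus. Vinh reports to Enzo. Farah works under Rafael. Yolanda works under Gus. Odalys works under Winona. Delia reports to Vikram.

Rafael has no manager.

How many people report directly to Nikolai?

1

Nikolai directly manages Hazel. That is 1 direct report.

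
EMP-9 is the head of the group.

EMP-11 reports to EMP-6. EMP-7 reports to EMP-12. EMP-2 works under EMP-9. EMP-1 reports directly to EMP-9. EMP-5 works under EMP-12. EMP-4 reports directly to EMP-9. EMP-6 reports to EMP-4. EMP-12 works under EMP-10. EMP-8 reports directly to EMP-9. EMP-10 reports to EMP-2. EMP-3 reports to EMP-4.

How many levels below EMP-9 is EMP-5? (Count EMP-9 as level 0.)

4

Chain from EMP-5 up to EMP-9: EMP-5 → EMP-12 → EMP-10 → EMP-2 → EMP-9. That is 4 steps up, so EMP-5 is 4 levels below EMP-9.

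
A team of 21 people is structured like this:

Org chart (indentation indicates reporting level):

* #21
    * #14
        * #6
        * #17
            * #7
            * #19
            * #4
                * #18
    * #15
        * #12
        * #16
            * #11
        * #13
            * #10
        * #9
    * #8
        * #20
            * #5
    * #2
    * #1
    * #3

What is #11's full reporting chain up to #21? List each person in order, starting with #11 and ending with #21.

#11 -> #16 -> #15 -> #21

#11 reports to #16. #16 reports to #15. #15 reports to #21. #21 is at the top.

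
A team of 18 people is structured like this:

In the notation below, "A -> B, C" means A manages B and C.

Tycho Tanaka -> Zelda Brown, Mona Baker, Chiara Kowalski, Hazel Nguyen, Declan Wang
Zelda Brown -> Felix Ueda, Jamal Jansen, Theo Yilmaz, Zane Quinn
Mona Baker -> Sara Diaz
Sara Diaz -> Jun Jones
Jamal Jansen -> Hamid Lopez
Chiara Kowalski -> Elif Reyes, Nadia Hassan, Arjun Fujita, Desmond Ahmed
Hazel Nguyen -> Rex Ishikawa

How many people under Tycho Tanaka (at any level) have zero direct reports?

The people in Tycho Tanaka's organization with no one reporting to them are Declan Wang, Rex Ishikawa, Desmond Ahmed, Arjun Fujita, Nadia Hassan, Elif Reyes, Jun Jones, Zane Quinn, Theo Yilmaz, Hamid Lopez, Felix Ueda. That is 11.

11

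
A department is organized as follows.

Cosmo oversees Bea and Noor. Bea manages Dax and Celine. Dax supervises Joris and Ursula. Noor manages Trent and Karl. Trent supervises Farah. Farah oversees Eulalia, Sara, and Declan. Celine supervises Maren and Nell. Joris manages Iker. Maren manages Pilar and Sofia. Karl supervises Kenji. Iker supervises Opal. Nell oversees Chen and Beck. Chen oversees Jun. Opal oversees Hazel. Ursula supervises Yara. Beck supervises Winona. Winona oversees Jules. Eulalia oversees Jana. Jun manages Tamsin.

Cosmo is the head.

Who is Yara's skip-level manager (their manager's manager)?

Dax

Yara reports to Ursula, and Ursula reports to Dax. So Yara's skip-level manager is Dax.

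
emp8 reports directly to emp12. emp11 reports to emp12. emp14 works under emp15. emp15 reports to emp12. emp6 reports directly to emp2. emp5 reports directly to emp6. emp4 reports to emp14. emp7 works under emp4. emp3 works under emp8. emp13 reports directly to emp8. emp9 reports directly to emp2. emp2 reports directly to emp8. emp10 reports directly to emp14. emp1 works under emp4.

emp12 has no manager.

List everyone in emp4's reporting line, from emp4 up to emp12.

emp4 reports to emp14. emp14 reports to emp15. emp15 reports to emp12. emp12 is at the top.

emp4 -> emp14 -> emp15 -> emp12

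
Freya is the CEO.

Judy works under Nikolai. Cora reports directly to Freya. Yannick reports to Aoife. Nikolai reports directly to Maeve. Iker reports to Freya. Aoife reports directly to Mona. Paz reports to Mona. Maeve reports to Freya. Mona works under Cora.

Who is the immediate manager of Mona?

Mona reports directly to Cora.

Cora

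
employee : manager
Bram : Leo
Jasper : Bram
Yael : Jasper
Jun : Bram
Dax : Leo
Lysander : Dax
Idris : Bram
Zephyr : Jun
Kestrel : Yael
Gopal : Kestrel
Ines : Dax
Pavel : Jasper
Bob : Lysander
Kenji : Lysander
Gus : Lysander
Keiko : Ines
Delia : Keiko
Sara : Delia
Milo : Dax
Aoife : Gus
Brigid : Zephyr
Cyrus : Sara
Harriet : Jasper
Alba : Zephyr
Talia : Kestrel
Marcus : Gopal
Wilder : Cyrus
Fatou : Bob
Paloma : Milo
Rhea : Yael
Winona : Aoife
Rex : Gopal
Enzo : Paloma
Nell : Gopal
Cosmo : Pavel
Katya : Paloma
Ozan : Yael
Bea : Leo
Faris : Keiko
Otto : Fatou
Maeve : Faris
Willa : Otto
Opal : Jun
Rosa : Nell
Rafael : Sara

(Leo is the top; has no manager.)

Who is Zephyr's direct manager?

Zephyr reports directly to Jun.

Jun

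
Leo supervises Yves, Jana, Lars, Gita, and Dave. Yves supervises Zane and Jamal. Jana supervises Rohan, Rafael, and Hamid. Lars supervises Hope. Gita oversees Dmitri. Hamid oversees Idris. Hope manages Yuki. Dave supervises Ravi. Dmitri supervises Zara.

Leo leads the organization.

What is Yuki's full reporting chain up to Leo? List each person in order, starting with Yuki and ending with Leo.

Yuki reports to Hope. Hope reports to Lars. Lars reports to Leo. Leo is at the top.

Yuki -> Hope -> Lars -> Leo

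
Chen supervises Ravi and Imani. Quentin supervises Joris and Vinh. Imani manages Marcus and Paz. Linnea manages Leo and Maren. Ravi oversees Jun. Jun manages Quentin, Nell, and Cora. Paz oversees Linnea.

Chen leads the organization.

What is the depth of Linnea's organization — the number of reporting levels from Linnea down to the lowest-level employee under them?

The longest chain under Linnea runs Linnea → Leo, which is 1 level below Linnea.

1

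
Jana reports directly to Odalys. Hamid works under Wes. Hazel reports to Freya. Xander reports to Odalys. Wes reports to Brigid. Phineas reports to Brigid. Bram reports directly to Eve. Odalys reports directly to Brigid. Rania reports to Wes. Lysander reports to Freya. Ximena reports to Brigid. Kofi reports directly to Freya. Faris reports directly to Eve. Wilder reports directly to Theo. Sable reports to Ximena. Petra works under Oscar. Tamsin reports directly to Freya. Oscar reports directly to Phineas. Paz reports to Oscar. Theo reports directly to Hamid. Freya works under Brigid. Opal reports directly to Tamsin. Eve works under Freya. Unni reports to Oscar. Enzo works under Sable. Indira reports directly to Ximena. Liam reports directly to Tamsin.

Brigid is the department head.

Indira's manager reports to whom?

Brigid

Indira reports to Ximena, and Ximena reports to Brigid. So Indira's skip-level manager is Brigid.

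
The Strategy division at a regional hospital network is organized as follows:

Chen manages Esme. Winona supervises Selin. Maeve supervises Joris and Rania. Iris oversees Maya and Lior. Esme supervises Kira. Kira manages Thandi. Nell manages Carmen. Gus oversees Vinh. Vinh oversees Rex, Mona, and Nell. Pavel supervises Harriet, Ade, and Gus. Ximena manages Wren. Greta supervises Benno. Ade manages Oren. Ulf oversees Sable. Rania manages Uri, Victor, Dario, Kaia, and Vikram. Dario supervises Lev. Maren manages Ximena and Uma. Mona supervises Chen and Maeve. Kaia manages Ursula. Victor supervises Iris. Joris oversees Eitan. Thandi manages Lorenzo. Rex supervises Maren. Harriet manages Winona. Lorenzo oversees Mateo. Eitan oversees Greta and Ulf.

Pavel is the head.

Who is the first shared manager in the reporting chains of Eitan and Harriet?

Pavel

Eitan's chain of managers is Joris, Maeve, Mona, Vinh, Gus, Pavel. Harriet's chain of managers is Pavel. The first manager that appears in both chains is Pavel.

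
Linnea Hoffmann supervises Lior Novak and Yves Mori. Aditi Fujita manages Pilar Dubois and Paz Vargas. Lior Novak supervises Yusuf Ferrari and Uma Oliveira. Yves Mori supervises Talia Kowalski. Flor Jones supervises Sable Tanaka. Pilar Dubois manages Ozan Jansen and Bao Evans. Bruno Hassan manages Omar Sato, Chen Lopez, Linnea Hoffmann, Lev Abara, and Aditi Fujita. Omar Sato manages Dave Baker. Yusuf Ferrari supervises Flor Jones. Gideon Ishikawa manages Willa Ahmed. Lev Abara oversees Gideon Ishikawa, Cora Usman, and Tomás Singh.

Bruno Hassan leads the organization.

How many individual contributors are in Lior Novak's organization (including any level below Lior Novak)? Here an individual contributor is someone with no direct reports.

2

The people in Lior Novak's organization with no one reporting to them are Uma Oliveira, Sable Tanaka. That is 2.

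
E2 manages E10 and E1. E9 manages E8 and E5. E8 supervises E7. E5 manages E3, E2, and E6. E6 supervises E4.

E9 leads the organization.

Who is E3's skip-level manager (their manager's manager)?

E9

E3 reports to E5, and E5 reports to E9. So E3's skip-level manager is E9.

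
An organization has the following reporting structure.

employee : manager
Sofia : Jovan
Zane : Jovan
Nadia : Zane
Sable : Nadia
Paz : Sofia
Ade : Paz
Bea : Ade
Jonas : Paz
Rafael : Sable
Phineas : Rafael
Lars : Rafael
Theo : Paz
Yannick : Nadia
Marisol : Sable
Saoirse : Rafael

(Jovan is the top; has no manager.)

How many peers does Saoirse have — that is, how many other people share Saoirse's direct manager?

2

Saoirse reports to Rafael. Rafael's other direct reports are Phineas, Lars — 2 peers.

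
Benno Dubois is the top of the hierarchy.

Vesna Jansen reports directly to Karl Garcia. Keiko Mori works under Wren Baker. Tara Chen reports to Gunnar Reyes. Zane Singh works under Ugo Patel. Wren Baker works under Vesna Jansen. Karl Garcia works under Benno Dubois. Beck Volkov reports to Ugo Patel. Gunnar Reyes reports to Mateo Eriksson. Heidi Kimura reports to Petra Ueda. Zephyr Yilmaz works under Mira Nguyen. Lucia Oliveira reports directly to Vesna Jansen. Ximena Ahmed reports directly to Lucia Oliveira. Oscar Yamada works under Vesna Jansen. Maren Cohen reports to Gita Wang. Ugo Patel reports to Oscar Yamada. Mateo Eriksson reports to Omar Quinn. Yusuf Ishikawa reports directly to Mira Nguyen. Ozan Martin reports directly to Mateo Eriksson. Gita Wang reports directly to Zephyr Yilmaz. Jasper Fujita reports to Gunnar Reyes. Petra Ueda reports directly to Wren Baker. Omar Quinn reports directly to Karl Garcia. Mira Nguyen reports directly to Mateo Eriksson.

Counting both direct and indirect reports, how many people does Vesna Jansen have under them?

10

Vesna Jansen directly manages Wren Baker, Lucia Oliveira, Oscar Yamada. Under Wren Baker: Petra Ueda, Heidi Kimura, Keiko Mori (3). Under Lucia Oliveira: Ximena Ahmed (1). Under Oscar Yamada: Ugo Patel, Zane Singh, Beck Volkov (3). So Vesna Jansen's organization is 3 direct reports plus everyone under them: 4 + 2 + 4 = 10.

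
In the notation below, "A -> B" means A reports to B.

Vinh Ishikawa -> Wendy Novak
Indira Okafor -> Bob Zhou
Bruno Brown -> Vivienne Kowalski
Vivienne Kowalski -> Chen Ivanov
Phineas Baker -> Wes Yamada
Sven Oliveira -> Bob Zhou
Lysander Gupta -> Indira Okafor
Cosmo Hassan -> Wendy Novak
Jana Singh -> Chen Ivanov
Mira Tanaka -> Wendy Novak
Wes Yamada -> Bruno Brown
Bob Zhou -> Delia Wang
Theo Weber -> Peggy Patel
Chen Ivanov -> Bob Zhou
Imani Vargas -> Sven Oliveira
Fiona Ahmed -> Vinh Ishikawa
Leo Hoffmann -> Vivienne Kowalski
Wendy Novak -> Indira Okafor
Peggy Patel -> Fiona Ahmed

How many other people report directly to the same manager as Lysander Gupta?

1

Lysander Gupta reports to Indira Okafor. Indira Okafor's other direct reports are Wendy Novak — 1 peer.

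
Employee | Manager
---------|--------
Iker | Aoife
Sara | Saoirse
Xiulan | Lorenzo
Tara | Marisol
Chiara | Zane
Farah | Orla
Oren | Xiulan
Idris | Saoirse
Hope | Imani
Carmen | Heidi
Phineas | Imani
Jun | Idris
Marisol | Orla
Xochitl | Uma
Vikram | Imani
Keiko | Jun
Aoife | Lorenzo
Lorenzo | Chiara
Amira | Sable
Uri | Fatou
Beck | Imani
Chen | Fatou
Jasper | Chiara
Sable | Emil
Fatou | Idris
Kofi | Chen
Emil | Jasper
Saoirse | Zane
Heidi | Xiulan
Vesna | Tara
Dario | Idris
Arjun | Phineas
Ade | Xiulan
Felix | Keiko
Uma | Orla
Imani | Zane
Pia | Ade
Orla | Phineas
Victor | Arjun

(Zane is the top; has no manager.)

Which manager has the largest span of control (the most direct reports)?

Imani

Direct-report counts: Zane has 3; Imani has 4; Phineas has 2; Arjun has 1; Orla has 3; Uma has 1; Marisol has 1; Tara has 1; Saoirse has 2; Idris has 3; Fatou has 2; Chen has 1; Jun has 1; Keiko has 1; Chiara has 2; Jasper has 1; Emil has 1; Sable has 1; Lorenzo has 2; Aoife has 1; Xiulan has 3; Ade has 1; Heidi has 1. The largest is 4, held by Imani.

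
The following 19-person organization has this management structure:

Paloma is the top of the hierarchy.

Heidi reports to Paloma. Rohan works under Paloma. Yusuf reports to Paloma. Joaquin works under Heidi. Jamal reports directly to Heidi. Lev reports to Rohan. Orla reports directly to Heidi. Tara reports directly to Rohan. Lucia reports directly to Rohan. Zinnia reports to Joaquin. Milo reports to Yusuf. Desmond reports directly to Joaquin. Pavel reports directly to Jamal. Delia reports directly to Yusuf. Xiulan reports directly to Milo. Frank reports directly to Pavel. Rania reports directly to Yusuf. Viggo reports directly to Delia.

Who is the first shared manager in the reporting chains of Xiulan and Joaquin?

Paloma

Xiulan's chain of managers is Milo, Yusuf, Paloma. Joaquin's chain of managers is Heidi, Paloma. The first manager that appears in both chains is Paloma.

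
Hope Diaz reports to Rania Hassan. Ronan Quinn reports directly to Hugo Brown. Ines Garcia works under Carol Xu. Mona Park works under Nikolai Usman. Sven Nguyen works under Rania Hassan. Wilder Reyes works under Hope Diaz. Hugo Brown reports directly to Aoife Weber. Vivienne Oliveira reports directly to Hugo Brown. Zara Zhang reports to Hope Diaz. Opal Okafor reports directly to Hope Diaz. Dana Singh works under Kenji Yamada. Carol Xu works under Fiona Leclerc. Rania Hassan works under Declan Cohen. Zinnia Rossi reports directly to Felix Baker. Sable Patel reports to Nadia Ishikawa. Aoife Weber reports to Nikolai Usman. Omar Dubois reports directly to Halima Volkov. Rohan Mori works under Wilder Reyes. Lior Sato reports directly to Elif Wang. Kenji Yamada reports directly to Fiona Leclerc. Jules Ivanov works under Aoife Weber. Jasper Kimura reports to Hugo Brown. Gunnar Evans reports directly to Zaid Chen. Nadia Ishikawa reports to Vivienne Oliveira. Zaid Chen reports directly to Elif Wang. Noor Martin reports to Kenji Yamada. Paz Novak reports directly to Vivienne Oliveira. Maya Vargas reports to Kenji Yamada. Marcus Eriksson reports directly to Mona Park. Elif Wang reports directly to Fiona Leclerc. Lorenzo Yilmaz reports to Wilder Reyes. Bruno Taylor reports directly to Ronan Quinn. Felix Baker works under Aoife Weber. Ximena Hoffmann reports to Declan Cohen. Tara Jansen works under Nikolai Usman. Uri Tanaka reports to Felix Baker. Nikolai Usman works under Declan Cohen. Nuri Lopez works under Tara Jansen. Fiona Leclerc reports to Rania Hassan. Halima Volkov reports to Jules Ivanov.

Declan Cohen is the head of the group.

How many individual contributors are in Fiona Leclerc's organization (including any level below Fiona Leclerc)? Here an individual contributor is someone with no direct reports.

6

The people in Fiona Leclerc's organization with no one reporting to them are Ines Garcia, Lior Sato, Gunnar Evans, Maya Vargas, Noor Martin, Dana Singh. That is 6.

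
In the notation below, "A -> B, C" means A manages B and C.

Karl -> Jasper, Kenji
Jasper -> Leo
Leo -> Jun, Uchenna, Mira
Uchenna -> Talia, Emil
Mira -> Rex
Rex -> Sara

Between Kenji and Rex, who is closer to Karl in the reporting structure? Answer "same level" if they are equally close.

Kenji is 1 level below Karl; Rex is 4. Kenji is higher.

Kenji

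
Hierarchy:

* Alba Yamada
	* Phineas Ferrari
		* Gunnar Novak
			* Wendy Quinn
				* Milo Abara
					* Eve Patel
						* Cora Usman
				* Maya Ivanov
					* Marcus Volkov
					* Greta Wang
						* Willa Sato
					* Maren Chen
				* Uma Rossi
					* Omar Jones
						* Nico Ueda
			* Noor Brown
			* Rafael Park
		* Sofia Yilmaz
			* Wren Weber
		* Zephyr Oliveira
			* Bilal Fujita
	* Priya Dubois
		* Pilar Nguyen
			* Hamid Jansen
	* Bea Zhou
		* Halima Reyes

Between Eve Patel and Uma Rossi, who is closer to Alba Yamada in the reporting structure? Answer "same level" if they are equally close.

Uma Rossi

Eve Patel is 5 levels below Alba Yamada; Uma Rossi is 4. Uma Rossi is higher.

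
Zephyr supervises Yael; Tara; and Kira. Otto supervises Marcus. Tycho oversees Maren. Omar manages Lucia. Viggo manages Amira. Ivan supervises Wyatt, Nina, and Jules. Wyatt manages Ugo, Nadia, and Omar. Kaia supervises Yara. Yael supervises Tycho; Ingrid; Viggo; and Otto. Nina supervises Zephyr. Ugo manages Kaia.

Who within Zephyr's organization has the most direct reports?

Yael

Direct-report counts within Zephyr's organization: Zephyr has 3; Yael has 4; Otto has 1; Viggo has 1; Tycho has 1. The largest is 4, held by Yael.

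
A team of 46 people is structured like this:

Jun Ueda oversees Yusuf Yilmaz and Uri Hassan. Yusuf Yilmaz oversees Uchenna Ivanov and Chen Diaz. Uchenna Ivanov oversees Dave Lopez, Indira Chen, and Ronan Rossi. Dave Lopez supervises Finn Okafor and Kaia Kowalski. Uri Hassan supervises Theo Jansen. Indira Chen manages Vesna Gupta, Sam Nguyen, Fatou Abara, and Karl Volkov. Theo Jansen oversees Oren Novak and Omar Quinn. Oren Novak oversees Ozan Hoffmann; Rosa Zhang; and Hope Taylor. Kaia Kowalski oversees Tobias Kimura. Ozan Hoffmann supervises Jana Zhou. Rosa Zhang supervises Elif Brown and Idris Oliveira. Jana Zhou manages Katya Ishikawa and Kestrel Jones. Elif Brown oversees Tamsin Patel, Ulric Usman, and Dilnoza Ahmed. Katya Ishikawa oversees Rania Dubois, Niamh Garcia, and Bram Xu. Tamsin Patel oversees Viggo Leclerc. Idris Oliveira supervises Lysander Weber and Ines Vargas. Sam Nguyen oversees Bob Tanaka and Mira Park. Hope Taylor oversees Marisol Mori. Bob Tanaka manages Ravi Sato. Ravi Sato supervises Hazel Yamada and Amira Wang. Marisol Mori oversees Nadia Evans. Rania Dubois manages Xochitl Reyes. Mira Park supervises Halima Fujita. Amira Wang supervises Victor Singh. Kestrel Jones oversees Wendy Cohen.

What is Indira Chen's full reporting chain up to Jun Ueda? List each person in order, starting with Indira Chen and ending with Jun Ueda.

Indira Chen reports to Uchenna Ivanov. Uchenna Ivanov reports to Yusuf Yilmaz. Yusuf Yilmaz reports to Jun Ueda. Jun Ueda is at the top.

Indira Chen -> Uchenna Ivanov -> Yusuf Yilmaz -> Jun Ueda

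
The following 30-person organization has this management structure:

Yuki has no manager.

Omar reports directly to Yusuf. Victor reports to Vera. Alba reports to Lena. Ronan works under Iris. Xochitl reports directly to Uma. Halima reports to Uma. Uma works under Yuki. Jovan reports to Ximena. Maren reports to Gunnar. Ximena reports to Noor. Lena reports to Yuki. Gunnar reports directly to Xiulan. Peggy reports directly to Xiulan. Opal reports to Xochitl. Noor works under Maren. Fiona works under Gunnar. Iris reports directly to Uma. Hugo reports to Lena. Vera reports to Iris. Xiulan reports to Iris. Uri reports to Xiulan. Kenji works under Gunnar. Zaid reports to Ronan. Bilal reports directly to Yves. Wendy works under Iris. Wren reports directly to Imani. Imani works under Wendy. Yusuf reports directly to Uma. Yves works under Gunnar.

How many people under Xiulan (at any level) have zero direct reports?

The people in Xiulan's organization with no one reporting to them are Peggy, Uri, Fiona, Jovan, Kenji, Bilal. That is 6.

6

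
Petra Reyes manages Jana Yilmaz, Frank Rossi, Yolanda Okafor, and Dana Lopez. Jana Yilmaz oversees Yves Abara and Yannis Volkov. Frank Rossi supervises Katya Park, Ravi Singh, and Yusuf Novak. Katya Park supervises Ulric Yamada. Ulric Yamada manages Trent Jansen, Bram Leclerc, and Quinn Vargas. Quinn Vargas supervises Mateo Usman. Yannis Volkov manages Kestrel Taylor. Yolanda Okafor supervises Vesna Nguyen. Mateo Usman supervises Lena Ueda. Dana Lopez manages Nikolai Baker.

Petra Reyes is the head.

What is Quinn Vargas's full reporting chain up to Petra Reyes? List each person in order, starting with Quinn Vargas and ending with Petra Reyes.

Quinn Vargas reports to Ulric Yamada. Ulric Yamada reports to Katya Park. Katya Park reports to Frank Rossi. Frank Rossi reports to Petra Reyes. Petra Reyes is at the top.

Quinn Vargas -> Ulric Yamada -> Katya Park -> Frank Rossi -> Petra Reyes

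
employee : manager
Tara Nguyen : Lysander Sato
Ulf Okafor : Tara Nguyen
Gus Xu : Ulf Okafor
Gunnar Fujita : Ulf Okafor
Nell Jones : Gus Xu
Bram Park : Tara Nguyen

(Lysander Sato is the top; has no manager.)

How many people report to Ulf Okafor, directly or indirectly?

Ulf Okafor directly manages Gus Xu, Gunnar Fujita. Under Gus Xu: Nell Jones (1). Gunnar Fujita has no reports. So Ulf Okafor's organization is 2 direct reports plus everyone under them: 2 + 1 = 3.

3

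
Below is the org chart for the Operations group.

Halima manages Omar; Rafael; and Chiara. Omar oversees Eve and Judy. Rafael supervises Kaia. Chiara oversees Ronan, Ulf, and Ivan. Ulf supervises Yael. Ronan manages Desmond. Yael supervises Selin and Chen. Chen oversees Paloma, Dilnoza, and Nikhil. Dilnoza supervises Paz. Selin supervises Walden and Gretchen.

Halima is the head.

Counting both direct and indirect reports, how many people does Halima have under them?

Halima directly manages Omar, Rafael, Chiara. Under Omar: Judy, Eve (2). Under Rafael: Kaia (1). Under Chiara: Ivan, Ronan, Desmond, Ulf, Yael, Selin, Gretchen, Walden, Chen, Nikhil, Dilnoza, Paz, Paloma (13). So Halima's organization is 3 direct reports plus everyone under them: 3 + 2 + 14 = 19.

19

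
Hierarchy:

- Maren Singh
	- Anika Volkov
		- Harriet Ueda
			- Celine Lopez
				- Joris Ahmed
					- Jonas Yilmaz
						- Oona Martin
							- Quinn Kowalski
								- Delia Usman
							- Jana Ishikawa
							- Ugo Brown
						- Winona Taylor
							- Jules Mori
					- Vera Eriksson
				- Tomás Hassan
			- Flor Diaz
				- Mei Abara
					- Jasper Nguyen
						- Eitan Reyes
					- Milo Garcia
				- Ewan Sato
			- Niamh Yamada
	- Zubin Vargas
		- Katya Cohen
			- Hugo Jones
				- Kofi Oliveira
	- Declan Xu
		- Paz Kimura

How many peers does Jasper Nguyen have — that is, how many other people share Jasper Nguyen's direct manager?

Jasper Nguyen reports to Mei Abara. Mei Abara's other direct reports are Milo Garcia — 1 peer.

1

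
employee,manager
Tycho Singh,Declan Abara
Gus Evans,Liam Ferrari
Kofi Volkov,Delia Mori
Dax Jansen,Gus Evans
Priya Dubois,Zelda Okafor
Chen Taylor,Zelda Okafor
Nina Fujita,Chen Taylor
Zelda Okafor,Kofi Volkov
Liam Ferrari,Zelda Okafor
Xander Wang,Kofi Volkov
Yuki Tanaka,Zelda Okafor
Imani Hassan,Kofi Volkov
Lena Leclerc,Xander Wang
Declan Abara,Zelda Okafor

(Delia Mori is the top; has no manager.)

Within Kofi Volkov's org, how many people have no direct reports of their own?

The people in Kofi Volkov's organization with no one reporting to them are Imani Hassan, Yuki Tanaka, Nina Fujita, Priya Dubois, Dax Jansen, Tycho Singh, Lena Leclerc. That is 7.

7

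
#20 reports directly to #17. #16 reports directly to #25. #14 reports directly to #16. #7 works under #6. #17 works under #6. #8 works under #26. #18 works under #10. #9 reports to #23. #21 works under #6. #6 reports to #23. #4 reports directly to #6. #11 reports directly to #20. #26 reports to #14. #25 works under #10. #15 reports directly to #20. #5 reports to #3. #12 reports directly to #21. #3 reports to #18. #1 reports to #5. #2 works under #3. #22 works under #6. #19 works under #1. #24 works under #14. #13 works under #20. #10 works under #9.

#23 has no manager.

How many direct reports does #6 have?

#6 directly manages #7, #17, #21, #4, #22. That is 5 direct reports.

5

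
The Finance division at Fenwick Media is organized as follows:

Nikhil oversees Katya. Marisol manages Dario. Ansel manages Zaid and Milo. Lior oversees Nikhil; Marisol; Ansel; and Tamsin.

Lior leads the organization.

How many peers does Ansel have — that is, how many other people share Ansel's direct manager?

3

Ansel reports to Lior. Lior's other direct reports are Nikhil, Marisol, Tamsin — 3 peers.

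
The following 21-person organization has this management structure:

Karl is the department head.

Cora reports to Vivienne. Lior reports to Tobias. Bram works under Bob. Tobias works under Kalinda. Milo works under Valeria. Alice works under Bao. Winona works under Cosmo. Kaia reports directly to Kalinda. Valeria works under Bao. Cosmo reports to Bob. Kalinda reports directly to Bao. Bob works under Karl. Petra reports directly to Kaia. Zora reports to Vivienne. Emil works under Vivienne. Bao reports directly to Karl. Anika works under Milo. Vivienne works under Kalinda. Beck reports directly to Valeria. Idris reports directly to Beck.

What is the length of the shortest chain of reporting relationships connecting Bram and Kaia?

5

Bram is 2 levels below Karl, and Kaia is 3 levels below Karl (their lowest common manager). The shortest path runs up from Bram to Karl and back down to Kaia: 2 + 3 = 5 links.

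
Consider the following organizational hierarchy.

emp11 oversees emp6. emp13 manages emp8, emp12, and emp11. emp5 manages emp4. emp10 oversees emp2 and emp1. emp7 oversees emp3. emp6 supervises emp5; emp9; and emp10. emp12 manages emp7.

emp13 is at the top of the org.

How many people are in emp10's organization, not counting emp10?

emp10 directly manages emp2, emp1. emp2 has no reports. emp1 has no reports. So emp10's organization is 2 direct reports plus everyone under them: 1 + 1 = 2.

2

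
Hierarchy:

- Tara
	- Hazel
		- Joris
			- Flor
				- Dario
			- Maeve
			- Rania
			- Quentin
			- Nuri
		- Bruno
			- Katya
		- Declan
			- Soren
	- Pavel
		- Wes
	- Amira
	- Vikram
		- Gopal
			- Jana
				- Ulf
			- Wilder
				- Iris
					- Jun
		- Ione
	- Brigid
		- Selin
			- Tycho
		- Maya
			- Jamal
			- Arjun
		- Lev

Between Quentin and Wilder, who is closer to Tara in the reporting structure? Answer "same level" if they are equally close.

same level

Both Quentin and Wilder are 3 levels below Tara.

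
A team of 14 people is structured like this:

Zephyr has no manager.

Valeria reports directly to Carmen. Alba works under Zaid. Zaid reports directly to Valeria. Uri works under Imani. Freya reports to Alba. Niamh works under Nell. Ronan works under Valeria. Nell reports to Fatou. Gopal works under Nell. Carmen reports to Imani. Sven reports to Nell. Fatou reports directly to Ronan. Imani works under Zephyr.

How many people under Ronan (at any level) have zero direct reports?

3

The people in Ronan's organization with no one reporting to them are Niamh, Sven, Gopal. That is 3.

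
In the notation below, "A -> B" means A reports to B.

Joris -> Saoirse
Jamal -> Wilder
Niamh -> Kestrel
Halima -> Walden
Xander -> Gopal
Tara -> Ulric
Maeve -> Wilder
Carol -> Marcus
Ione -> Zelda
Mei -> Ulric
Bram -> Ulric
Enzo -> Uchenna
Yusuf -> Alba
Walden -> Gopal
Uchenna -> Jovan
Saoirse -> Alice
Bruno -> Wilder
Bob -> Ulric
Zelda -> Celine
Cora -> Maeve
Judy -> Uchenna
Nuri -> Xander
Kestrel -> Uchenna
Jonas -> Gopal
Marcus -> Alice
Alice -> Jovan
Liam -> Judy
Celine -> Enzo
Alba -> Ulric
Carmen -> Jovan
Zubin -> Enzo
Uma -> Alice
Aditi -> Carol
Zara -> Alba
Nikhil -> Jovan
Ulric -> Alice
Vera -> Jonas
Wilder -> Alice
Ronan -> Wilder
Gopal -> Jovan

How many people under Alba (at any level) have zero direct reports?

2

The people in Alba's organization with no one reporting to them are Zara, Yusuf. That is 2.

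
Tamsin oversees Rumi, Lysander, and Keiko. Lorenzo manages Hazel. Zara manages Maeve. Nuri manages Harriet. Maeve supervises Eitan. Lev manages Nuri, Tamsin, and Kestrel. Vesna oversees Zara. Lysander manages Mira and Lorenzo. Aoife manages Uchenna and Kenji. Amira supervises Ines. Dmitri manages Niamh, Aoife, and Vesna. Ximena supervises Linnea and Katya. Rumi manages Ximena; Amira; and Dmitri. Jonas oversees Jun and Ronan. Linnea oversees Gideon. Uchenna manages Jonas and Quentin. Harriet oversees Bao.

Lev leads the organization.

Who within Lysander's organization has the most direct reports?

Direct-report counts within Lysander's organization: Lysander has 2; Lorenzo has 1. The largest is 2, held by Lysander.

Lysander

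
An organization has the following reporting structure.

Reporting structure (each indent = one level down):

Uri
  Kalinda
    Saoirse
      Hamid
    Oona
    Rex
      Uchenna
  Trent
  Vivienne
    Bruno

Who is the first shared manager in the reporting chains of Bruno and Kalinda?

Uri

Bruno's chain of managers is Vivienne, Uri. Kalinda's chain of managers is Uri. The first manager that appears in both chains is Uri.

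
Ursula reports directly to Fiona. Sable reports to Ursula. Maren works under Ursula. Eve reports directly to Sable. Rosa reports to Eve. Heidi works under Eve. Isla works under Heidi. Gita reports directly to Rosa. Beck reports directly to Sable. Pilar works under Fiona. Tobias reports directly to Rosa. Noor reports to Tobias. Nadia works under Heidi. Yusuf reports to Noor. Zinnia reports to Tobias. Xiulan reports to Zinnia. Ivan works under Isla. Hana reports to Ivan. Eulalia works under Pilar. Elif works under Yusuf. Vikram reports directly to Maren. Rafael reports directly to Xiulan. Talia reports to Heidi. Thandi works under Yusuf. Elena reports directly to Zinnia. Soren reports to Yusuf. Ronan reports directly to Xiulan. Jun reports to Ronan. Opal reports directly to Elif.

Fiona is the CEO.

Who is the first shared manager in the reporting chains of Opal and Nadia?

Eve

Opal's chain of managers is Elif, Yusuf, Noor, Tobias, Rosa, Eve, Sable, Ursula, Fiona. Nadia's chain of managers is Heidi, Eve, Sable, Ursula, Fiona. The first manager that appears in both chains is Eve.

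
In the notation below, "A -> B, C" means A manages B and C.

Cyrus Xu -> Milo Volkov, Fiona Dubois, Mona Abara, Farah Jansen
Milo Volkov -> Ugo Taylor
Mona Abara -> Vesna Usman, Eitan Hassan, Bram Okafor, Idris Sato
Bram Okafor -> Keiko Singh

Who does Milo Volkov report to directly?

Milo Volkov reports directly to Cyrus Xu.

Cyrus Xu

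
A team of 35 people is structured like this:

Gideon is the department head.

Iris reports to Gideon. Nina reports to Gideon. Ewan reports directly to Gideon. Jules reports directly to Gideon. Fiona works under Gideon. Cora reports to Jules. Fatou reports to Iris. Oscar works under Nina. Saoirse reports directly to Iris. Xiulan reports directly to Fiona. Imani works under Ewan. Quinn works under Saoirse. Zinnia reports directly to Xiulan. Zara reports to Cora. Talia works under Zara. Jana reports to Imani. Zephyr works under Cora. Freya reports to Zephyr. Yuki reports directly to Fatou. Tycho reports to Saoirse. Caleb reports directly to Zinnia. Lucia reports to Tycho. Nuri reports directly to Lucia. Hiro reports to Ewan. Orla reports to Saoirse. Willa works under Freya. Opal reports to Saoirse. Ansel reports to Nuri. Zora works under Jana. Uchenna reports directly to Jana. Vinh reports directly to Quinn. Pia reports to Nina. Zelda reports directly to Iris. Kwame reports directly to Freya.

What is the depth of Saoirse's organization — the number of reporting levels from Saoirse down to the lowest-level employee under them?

The longest chain under Saoirse runs Saoirse → Tycho → Lucia → Nuri → Ansel, which is 4 levels below Saoirse.

4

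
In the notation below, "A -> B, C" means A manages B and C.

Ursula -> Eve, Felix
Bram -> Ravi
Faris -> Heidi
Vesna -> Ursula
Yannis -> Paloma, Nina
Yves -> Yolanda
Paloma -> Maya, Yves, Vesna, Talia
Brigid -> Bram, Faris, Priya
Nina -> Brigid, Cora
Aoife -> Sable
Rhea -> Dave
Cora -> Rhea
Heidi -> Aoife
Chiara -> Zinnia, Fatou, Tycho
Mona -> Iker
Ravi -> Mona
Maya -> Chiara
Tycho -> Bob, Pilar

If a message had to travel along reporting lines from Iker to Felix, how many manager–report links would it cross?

10

Iker is 6 levels below Yannis, and Felix is 4 levels below Yannis (their lowest common manager). The shortest path runs up from Iker to Yannis and back down to Felix: 6 + 4 = 10 links.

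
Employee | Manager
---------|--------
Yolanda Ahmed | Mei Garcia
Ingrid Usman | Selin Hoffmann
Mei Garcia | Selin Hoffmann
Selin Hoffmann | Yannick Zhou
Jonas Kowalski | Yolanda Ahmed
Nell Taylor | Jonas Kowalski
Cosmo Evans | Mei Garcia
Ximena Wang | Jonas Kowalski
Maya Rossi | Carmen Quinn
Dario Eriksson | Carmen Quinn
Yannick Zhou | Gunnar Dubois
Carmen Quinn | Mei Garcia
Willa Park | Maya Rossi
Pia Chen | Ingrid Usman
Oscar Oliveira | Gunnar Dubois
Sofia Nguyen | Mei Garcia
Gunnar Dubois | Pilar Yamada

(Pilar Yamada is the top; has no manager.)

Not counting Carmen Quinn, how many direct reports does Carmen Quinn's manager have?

Carmen Quinn reports to Mei Garcia. Mei Garcia's other direct reports are Sofia Nguyen, Cosmo Evans, Yolanda Ahmed — 3 peers.

3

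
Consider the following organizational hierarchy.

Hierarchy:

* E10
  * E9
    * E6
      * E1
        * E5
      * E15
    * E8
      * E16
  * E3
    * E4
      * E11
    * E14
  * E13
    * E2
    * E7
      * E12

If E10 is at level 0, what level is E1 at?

Chain from E1 up to E10: E1 → E6 → E9 → E10. That is 3 steps up, so E1 is 3 levels below E10.

3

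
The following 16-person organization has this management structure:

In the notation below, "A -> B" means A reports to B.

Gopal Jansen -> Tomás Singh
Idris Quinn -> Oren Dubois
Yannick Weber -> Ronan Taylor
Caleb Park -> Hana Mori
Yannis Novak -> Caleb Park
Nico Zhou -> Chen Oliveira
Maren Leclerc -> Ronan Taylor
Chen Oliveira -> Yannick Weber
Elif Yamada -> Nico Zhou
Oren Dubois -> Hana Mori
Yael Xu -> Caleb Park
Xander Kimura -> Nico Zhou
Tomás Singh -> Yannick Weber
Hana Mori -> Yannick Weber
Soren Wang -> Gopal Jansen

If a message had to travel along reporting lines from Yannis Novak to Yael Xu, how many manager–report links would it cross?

Yannis Novak is 1 level below Caleb Park, and Yael Xu is 1 level below Caleb Park (their lowest common manager). The shortest path runs up from Yannis Novak to Caleb Park and back down to Yael Xu: 1 + 1 = 2 links.

2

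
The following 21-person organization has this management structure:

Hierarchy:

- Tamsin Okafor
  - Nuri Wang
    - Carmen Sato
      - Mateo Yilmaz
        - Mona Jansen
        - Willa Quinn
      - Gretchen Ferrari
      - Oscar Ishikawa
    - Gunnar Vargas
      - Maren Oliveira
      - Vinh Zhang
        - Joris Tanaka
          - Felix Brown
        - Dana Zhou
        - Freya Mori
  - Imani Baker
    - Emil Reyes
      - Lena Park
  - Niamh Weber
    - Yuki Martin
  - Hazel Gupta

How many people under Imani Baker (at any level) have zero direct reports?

The only person in Imani Baker's organization with no one reporting to them is Lena Park. That is 1.

1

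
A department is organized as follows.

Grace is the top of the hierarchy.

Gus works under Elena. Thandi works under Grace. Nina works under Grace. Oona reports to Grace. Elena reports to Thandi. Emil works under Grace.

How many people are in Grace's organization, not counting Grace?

6

Grace directly manages Thandi, Nina, Emil, Oona. Under Thandi: Elena, Gus (2). Nina has no reports. Emil has no reports. Oona has no reports. So Grace's organization is 4 direct reports plus everyone under them: 3 + 1 + 1 + 1 = 6.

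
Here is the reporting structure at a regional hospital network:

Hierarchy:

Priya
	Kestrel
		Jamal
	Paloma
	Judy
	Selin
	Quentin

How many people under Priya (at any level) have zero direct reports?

5

The people in Priya's organization with no one reporting to them are Quentin, Selin, Judy, Paloma, Jamal. That is 5.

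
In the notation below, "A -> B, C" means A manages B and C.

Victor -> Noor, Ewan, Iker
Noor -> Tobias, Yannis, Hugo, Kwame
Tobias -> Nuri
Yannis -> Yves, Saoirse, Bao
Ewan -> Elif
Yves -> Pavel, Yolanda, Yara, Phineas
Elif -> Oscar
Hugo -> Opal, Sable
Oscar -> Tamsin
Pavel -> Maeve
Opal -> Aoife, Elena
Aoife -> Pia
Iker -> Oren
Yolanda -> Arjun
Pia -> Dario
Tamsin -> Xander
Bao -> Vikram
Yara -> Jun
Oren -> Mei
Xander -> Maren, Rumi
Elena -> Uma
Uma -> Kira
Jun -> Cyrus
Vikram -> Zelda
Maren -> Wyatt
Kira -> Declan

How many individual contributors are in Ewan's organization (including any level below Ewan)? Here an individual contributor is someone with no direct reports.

2

The people in Ewan's organization with no one reporting to them are Rumi, Wyatt. That is 2.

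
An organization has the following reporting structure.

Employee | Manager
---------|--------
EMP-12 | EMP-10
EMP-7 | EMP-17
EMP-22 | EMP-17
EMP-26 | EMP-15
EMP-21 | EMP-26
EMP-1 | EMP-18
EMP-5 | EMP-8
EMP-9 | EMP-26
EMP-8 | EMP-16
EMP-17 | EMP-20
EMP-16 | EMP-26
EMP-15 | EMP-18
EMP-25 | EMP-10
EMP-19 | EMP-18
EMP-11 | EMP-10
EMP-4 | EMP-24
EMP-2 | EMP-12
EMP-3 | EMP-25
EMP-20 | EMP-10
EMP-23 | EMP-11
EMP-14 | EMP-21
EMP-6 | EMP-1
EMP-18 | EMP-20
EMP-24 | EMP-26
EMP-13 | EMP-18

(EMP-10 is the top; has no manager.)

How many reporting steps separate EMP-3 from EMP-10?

Chain from EMP-3 up to EMP-10: EMP-3 → EMP-25 → EMP-10. That is 2 steps up, so EMP-3 is 2 levels below EMP-10.

2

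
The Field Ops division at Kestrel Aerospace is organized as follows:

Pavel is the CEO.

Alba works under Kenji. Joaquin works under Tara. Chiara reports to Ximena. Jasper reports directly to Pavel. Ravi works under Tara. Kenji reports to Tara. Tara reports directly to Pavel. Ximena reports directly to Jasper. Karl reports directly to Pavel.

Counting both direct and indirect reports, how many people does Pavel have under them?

9

Pavel directly manages Jasper, Tara, Karl. Under Jasper: Ximena, Chiara (2). Under Tara: Ravi, Joaquin, Kenji, Alba (4). Karl has no reports. So Pavel's organization is 3 direct reports plus everyone under them: 3 + 5 + 1 = 9.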